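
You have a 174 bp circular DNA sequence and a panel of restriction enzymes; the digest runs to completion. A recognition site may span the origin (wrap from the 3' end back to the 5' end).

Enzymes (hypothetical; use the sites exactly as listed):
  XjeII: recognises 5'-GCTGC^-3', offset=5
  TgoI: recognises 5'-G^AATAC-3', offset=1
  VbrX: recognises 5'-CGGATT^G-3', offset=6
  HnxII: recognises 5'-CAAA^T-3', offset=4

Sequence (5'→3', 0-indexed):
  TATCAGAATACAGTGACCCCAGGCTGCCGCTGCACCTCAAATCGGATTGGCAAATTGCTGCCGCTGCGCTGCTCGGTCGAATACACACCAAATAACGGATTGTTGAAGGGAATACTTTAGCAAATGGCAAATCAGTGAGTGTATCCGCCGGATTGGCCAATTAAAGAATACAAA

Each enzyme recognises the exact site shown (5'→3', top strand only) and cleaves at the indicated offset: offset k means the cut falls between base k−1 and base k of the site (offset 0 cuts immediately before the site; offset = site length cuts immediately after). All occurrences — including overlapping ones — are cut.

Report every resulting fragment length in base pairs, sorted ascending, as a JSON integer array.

[5,6,6,6,6,7,7,7,7,8,8,9,9,12,13,14,21,23]

Per-enzyme occurrences:
  XjeII GCTGC/5: at [22, 28, 56, 62, 67] ⇒ [27, 33, 61, 67, 72]
  TgoI GAATAC/1: at [5, 78, 109, 165] ⇒ [6, 79, 110, 166]
  VbrX CGGATTG/6: at [42, 95, 148] ⇒ [48, 101, 154]
  HnxII CAAAT/4: at [37, 50, 88, 120, 127, 170] ⇒ [0, 41, 54, 92, 124, 131]

Pooled cuts: [0, 6, 27, 33, 41, 48, 54, 61, 67, 72, 79, 92, 101, 110, 124, 131, 154, 166]

Fragment lengths:
  0→6: 6 bp
  6→27: 21 bp
  27→33: 6 bp
  33→41: 8 bp
  41→48: 7 bp
  48→54: 6 bp
  54→61: 7 bp
  61→67: 6 bp
  67→72: 5 bp
  72→79: 7 bp
  79→92: 13 bp
  92→101: 9 bp
  101→110: 9 bp
  110→124: 14 bp
  124→131: 7 bp
  131→154: 23 bp
  154→166: 12 bp
  166→0 (wrap): 174-166+0 = 8 bp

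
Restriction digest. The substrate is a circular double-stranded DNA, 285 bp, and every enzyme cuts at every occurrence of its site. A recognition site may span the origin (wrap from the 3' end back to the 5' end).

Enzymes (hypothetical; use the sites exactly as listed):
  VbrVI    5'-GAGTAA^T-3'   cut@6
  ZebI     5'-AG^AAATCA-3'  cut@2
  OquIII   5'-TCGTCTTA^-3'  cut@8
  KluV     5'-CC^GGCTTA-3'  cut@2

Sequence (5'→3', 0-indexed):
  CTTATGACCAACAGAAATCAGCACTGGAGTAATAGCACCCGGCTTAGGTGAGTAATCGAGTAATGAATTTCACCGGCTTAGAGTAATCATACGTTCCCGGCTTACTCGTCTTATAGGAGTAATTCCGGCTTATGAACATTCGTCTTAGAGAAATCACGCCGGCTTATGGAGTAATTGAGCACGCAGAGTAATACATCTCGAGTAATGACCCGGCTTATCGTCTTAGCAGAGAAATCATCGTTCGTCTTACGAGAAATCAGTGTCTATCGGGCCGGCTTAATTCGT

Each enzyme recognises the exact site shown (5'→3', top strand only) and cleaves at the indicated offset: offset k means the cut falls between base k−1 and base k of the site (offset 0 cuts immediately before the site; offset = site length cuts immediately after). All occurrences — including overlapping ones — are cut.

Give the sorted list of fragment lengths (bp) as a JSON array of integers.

Site scan:
  VbrVI (GAGTAAT, off=6): starts [26, 49, 57, 80, 116, 168, 185, 199] → cuts [32, 55, 63, 86, 122, 174, 191, 205]
  ZebI (AGAAATCA, off=2): starts [12, 148, 229, 251] → cuts [14, 150, 231, 253]
  OquIII (TCGTCTTA, off=8): starts [105, 139, 217, 241, 281] → cuts [4, 113, 147, 225, 249]
  KluV (CCGGCTTA, off=2): starts [38, 72, 96, 124, 158, 209, 271] → cuts [40, 74, 98, 126, 160, 211, 273]

Pooled cuts: [4, 14, 32, 40, 55, 63, 74, 86, 98, 113, 122, 126, 147, 150, 160, 174, 191, 205, 211, 225, 231, 249, 253, 273]

Fragments:
  4→14: 10 bp
  14→32: 18 bp
  32→40: 8 bp
  40→55: 15 bp
  55→63: 8 bp
  63→74: 11 bp
  74→86: 12 bp
  86→98: 12 bp
  98→113: 15 bp
  113→122: 9 bp
  122→126: 4 bp
  126→147: 21 bp
  147→150: 3 bp
  150→160: 10 bp
  160→174: 14 bp
  174→191: 17 bp
  191→205: 14 bp
  205→211: 6 bp
  211→225: 14 bp
  225→231: 6 bp
  231→249: 18 bp
  249→253: 4 bp
  253→273: 20 bp
  273→4 (wrap): 285-273+4 = 16 bp

[3,4,4,6,6,8,8,9,10,10,11,12,12,14,14,14,15,15,16,17,18,18,20,21]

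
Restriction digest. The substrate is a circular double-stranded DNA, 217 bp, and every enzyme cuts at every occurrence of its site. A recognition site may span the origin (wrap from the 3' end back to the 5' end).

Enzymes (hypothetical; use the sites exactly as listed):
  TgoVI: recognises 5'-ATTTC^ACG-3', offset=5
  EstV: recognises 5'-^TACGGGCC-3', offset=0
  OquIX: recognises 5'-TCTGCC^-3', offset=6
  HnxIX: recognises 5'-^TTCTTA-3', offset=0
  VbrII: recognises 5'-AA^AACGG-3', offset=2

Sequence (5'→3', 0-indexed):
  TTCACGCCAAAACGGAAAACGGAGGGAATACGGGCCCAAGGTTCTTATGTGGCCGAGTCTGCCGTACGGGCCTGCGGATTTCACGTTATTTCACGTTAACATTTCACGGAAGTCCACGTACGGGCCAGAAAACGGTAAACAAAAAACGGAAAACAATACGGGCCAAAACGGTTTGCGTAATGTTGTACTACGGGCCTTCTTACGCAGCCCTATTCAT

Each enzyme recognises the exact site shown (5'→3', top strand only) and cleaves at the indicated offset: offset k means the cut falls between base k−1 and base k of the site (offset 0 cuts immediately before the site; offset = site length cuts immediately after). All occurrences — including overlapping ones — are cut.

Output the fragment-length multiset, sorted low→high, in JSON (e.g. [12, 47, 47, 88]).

[1,7,7,8,10,10,11,12,12,13,13,13,14,18,22,22,24]

Per-enzyme occurrences:
  TgoVI (ATTTCACG, off=5): starts [77, 87, 100, 215] → cuts [3, 82, 92, 105]
  EstV (TACGGGCC, off=0): starts [28, 64, 118, 156, 188] → cuts [28, 64, 118, 156, 188]
  OquIX (TCTGCC, off=6): starts [57] → cuts [63]
  HnxIX (TTCTTA, off=0): starts [41, 196] → cuts [41, 196]
  VbrII (AAAACGG, off=2): starts [8, 15, 128, 142, 164] → cuts [10, 17, 130, 144, 166]

Pooled cuts: [3, 10, 17, 28, 41, 63, 64, 82, 92, 105, 118, 130, 144, 156, 166, 188, 196]

Fragment lengths:
  3→10: 7 bp
  10→17: 7 bp
  17→28: 11 bp
  28→41: 13 bp
  41→63: 22 bp
  63→64: 1 bp
  64→82: 18 bp
  82→92: 10 bp
  92→105: 13 bp
  105→118: 13 bp
  118→130: 12 bp
  130→144: 14 bp
  144→156: 12 bp
  156→166: 10 bp
  166→188: 22 bp
  188→196: 8 bp
  196→3 (wrap): 217-196+3 = 24 bp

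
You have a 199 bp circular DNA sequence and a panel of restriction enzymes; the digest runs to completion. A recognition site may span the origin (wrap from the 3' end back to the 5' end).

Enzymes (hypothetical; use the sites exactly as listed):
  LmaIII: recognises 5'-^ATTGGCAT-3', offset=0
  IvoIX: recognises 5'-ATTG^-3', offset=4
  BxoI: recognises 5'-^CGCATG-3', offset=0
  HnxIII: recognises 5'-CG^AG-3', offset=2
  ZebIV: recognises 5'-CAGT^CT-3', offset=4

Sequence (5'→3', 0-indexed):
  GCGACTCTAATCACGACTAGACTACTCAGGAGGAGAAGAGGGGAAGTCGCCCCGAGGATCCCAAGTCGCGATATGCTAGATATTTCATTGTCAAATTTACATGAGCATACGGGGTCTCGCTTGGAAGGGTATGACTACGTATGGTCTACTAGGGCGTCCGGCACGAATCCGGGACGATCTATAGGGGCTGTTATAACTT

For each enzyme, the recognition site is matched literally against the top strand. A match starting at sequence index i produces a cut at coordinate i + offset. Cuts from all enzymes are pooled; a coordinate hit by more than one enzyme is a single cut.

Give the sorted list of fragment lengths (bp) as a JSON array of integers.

[36,163]

Scan for sites:
  LmaIII (ATTGGCAT, off=0): no sites
  IvoIX ATTG/4: at [86] ⇒ [90]
  BxoI (CGCATG, off=0): no sites
  HnxIII CGAG/2: at [52] ⇒ [54]
  ZebIV (CAGTCT, off=4): no sites

Pooled cuts: [54, 90]

Fragment lengths:
  54→90: 36 bp
  90→54 (wrap): 199-90+54 = 163 bp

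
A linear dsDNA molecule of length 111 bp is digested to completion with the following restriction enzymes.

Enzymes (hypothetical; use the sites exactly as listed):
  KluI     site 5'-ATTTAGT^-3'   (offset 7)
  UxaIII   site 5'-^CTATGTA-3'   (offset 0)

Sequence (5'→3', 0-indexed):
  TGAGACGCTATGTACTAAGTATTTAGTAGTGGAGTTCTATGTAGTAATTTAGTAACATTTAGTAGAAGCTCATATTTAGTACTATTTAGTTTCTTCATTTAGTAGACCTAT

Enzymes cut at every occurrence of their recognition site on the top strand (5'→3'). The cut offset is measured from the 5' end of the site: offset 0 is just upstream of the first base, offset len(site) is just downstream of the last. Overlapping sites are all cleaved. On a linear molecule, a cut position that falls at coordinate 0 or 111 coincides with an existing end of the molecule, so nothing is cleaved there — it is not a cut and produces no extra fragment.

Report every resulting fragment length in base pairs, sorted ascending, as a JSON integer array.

[7,8,9,10,10,13,17,17,20]

Per-enzyme occurrences:
  KluI (ATTTAGT, off=7): starts [20, 46, 56, 73, 83, 96] → cuts [27, 53, 63, 80, 90, 103]
  UxaIII (CTATGTA, off=0): starts [7, 36] → cuts [7, 36]

Pooled cuts: [7, 27, 36, 53, 63, 80, 90, 103]

Fragment lengths:
  [0,7): 7 bp
  [7,27): 20 bp
  [27,36): 9 bp
  [36,53): 17 bp
  [53,63): 10 bp
  [63,80): 17 bp
  [80,90): 10 bp
  [90,103): 13 bp
  [103,111): 8 bp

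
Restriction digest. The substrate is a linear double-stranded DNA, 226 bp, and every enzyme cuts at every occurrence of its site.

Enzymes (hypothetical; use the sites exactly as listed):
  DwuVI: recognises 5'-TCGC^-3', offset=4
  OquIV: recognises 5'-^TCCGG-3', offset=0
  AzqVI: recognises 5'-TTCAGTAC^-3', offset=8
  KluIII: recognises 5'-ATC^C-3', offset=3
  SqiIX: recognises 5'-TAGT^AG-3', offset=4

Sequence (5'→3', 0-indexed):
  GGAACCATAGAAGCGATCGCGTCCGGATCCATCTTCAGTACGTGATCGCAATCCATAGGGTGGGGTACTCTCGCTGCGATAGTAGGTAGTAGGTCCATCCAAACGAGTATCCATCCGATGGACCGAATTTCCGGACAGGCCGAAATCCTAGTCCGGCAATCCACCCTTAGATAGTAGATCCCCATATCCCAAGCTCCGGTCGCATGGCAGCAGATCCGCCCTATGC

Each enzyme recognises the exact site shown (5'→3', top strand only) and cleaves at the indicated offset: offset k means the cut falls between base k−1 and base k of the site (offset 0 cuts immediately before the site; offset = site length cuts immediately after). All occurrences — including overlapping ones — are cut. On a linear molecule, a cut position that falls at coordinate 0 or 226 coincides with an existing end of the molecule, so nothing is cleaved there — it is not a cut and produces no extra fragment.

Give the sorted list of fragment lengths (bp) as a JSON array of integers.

Scan for sites:
  DwuVI TCGC/4: at [16, 45, 70, 199] ⇒ [20, 49, 74, 203]
  OquIV TCCGG/0: at [21, 129, 151, 194] ⇒ [21, 129, 151, 194]
  AzqVI TTCAGTAC/8: at [33] ⇒ [41]
  KluIII ATCC/3: at [26, 50, 96, 108, 112, 144, 158, 177, 185, 213] ⇒ [29, 53, 99, 111, 115, 147, 161, 180, 188, 216]
  SqiIX TAGTAG/4: at [79, 86, 171] ⇒ [83, 90, 175]

Pooled cuts: [20, 21, 29, 41, 49, 53, 74, 83, 90, 99, 111, 115, 129, 147, 151, 161, 175, 180, 188, 194, 203, 216]

Fragments:
  [0,20): 20 bp
  [20,21): 1 bp
  [21,29): 8 bp
  [29,41): 12 bp
  [41,49): 8 bp
  [49,53): 4 bp
  [53,74): 21 bp
  [74,83): 9 bp
  [83,90): 7 bp
  [90,99): 9 bp
  [99,111): 12 bp
  [111,115): 4 bp
  [115,129): 14 bp
  [129,147): 18 bp
  [147,151): 4 bp
  [151,161): 10 bp
  [161,175): 14 bp
  [175,180): 5 bp
  [180,188): 8 bp
  [188,194): 6 bp
  [194,203): 9 bp
  [203,216): 13 bp
  [216,226): 10 bp

[1,4,4,4,5,6,7,8,8,8,9,9,9,10,10,12,12,13,14,14,18,20,21]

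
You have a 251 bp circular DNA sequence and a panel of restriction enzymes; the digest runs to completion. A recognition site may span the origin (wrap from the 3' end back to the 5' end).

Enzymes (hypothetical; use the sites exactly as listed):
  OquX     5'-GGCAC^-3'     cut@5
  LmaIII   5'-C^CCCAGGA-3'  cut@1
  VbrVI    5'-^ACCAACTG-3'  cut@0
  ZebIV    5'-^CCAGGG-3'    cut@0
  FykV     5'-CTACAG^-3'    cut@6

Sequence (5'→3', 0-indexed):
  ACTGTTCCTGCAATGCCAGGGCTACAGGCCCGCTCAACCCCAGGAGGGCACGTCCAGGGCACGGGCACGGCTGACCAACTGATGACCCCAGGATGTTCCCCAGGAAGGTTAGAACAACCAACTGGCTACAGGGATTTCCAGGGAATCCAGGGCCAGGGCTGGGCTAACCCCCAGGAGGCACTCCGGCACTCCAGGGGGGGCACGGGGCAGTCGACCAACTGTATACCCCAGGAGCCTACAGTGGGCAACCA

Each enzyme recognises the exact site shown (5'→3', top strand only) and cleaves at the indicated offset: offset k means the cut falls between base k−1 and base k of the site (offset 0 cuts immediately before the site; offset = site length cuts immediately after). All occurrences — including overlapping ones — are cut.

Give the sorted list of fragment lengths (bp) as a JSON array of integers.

Per-enzyme occurrences:
  OquX GGCAC/5: at [46, 57, 63, 176, 184, 198] ⇒ [51, 62, 68, 181, 189, 203]
  LmaIII CCCCAGGA/1: at [37, 85, 97, 168, 225] ⇒ [38, 86, 98, 169, 226]
  VbrVI ACCAACTG/0: at [73, 116, 213, 247] ⇒ [73, 116, 213, 247]
  ZebIV CCAGGG/0: at [15, 53, 137, 146, 152, 190] ⇒ [15, 53, 137, 146, 152, 190]
  FykV CTACAG/6: at [21, 125, 235] ⇒ [27, 131, 241]

Pooled cuts: [15, 27, 38, 51, 53, 62, 68, 73, 86, 98, 116, 131, 137, 146, 152, 169, 181, 189, 190, 203, 213, 226, 241, 247]

Fragment lengths:
  15→27: 12 bp
  27→38: 11 bp
  38→51: 13 bp
  51→53: 2 bp
  53→62: 9 bp
  62→68: 6 bp
  68→73: 5 bp
  73→86: 13 bp
  86→98: 12 bp
  98→116: 18 bp
  116→131: 15 bp
  131→137: 6 bp
  137→146: 9 bp
  146→152: 6 bp
  152→169: 17 bp
  169→181: 12 bp
  181→189: 8 bp
  189→190: 1 bp
  190→203: 13 bp
  203→213: 10 bp
  213→226: 13 bp
  226→241: 15 bp
  241→247: 6 bp
  247→15 (wrap): 251-247+15 = 19 bp

[1,2,5,6,6,6,6,8,9,9,10,11,12,12,12,13,13,13,13,15,15,17,18,19]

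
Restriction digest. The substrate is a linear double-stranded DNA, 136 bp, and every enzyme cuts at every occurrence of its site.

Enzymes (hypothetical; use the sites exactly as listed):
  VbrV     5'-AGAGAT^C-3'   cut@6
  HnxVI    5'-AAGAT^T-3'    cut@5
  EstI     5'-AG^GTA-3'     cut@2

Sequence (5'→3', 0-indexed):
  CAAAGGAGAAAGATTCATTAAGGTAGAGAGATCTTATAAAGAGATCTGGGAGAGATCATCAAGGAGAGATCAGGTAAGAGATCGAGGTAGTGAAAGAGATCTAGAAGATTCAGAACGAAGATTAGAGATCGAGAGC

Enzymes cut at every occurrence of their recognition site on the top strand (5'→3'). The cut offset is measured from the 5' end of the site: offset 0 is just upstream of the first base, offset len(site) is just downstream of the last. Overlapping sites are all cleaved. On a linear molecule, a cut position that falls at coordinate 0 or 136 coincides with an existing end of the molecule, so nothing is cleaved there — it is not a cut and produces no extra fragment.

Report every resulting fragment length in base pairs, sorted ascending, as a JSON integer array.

[3,4,7,7,8,9,9,10,11,13,13,14,14,14]

Site scan:
  VbrV (AGAGATC, off=6): starts [26, 39, 50, 64, 76, 94, 123] → cuts [32, 45, 56, 70, 82, 100, 129]
  HnxVI (AAGATT, off=5): starts [9, 104, 117] → cuts [14, 109, 122]
  EstI (AGGTA, off=2): starts [20, 71, 84] → cuts [22, 73, 86]

All cut coordinates (distinct, sorted): [14, 22, 32, 45, 56, 70, 73, 82, 86, 100, 109, 122, 129]

Fragment lengths:
  [0,14): 14 bp
  [14,22): 8 bp
  [22,32): 10 bp
  [32,45): 13 bp
  [45,56): 11 bp
  [56,70): 14 bp
  [70,73): 3 bp
  [73,82): 9 bp
  [82,86): 4 bp
  [86,100): 14 bp
  [100,109): 9 bp
  [109,122): 13 bp
  [122,129): 7 bp
  [129,136): 7 bp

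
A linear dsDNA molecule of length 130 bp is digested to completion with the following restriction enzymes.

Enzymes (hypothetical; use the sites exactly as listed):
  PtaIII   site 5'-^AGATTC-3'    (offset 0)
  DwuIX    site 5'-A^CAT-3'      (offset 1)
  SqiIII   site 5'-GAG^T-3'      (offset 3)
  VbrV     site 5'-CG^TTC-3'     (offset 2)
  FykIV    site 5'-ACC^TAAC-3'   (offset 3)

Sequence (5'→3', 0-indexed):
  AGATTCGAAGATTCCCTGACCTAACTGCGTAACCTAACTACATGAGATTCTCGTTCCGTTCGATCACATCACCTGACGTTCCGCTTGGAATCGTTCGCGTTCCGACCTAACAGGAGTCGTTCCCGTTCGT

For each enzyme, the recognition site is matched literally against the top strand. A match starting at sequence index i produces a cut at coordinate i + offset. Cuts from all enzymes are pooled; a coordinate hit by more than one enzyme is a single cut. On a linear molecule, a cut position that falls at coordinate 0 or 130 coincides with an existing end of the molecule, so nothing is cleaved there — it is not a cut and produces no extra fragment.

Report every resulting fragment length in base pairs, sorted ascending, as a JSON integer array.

Scan for sites:
  PtaIII AGATTC/0: at [0, 8, 44] ⇒ [8, 44] (position 0 is a terminus of the linear molecule — no cut)
  DwuIX ACAT/1: at [39, 65] ⇒ [40, 66]
  SqiIII GAGT/3: at [113] ⇒ [116]
  VbrV CGTTC/2: at [51, 56, 76, 91, 97, 117, 123] ⇒ [53, 58, 78, 93, 99, 119, 125]
  FykIV ACCTAAC/3: at [18, 31, 104] ⇒ [21, 34, 107]

Pooled cuts: [8, 21, 34, 40, 44, 53, 58, 66, 78, 93, 99, 107, 116, 119, 125]

Fragments:
  [0,8): 8 bp
  [8,21): 13 bp
  [21,34): 13 bp
  [34,40): 6 bp
  [40,44): 4 bp
  [44,53): 9 bp
  [53,58): 5 bp
  [58,66): 8 bp
  [66,78): 12 bp
  [78,93): 15 bp
  [93,99): 6 bp
  [99,107): 8 bp
  [107,116): 9 bp
  [116,119): 3 bp
  [119,125): 6 bp
  [125,130): 5 bp

[3,4,5,5,6,6,6,8,8,8,9,9,12,13,13,15]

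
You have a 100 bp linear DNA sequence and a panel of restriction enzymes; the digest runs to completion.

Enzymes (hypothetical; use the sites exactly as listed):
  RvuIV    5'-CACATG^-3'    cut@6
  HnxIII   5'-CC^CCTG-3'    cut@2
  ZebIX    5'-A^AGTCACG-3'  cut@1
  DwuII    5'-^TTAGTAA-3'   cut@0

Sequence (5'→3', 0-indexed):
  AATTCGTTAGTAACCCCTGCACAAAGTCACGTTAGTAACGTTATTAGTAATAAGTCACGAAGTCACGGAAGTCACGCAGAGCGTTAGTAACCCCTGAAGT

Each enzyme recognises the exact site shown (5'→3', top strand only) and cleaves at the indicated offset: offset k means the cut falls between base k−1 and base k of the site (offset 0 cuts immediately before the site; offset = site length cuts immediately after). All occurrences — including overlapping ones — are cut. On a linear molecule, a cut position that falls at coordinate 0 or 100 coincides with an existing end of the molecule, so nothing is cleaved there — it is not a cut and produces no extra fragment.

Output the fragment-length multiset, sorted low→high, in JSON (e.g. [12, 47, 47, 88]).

[6,7,8,8,9,9,9,9,9,12,14]

Per-enzyme occurrences:
  RvuIV (CACATG, off=6): no sites
  HnxIII CCCCTG/2: at [13, 90] ⇒ [15, 92]
  ZebIX AAGTCACG/1: at [23, 51, 59, 68] ⇒ [24, 52, 60, 69]
  DwuII TTAGTAA/0: at [6, 31, 43, 83] ⇒ [6, 31, 43, 83]

Pooled cuts: [6, 15, 24, 31, 43, 52, 60, 69, 83, 92]

Fragments:
  [0,6): 6 bp
  [6,15): 9 bp
  [15,24): 9 bp
  [24,31): 7 bp
  [31,43): 12 bp
  [43,52): 9 bp
  [52,60): 8 bp
  [60,69): 9 bp
  [69,83): 14 bp
  [83,92): 9 bp
  [92,100): 8 bp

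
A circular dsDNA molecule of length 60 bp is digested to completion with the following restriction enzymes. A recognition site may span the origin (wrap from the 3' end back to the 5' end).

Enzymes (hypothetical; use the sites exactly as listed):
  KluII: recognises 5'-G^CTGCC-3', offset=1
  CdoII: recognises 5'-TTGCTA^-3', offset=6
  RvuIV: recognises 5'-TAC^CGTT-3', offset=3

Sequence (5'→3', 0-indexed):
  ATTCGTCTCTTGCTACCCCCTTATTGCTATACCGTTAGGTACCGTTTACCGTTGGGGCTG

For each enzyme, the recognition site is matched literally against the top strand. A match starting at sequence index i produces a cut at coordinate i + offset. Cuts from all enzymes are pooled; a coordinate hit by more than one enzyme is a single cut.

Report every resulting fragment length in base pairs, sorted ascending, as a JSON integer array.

[3,7,10,14,26]

Scan for sites:
  KluII (GCTGCC, off=1): no sites
  CdoII TTGCTA/6: at [9, 23] ⇒ [15, 29]
  RvuIV TACCGTT/3: at [29, 39, 46] ⇒ [32, 42, 49]

All cut coordinates (distinct, sorted): [15, 29, 32, 42, 49]

Fragment lengths:
  15→29: 14 bp
  29→32: 3 bp
  32→42: 10 bp
  42→49: 7 bp
  49→15 (wrap): 60-49+15 = 26 bp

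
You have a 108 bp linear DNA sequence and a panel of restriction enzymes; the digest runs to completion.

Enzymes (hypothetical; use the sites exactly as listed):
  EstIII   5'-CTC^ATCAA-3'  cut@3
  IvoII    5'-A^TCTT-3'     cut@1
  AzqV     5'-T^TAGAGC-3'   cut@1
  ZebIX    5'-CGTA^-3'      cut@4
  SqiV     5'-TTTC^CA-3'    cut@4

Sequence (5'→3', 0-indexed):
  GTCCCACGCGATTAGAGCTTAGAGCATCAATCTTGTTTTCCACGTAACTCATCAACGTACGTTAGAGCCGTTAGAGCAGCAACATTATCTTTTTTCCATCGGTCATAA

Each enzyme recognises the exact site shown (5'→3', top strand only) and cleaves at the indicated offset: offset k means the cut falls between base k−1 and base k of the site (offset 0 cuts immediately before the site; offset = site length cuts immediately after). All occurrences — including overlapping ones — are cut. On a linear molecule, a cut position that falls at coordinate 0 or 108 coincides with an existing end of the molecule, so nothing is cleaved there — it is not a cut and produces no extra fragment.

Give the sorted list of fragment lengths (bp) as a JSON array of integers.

[3,4,6,7,9,9,9,10,11,12,12,16]

Site scan:
  EstIII (CTCATCAA, off=3): starts [47] → cuts [50]
  IvoII (ATCTT, off=1): starts [29, 86] → cuts [30, 87]
  AzqV (TTAGAGC, off=1): starts [11, 18, 61, 70] → cuts [12, 19, 62, 71]
  ZebIX (CGTA, off=4): starts [42, 55] → cuts [46, 59]
  SqiV (TTTCCA, off=4): starts [36, 92] → cuts [40, 96]

Pooled cuts: [12, 19, 30, 40, 46, 50, 59, 62, 71, 87, 96]

Fragment lengths:
  [0,12): 12 bp
  [12,19): 7 bp
  [19,30): 11 bp
  [30,40): 10 bp
  [40,46): 6 bp
  [46,50): 4 bp
  [50,59): 9 bp
  [59,62): 3 bp
  [62,71): 9 bp
  [71,87): 16 bp
  [87,96): 9 bp
  [96,108): 12 bp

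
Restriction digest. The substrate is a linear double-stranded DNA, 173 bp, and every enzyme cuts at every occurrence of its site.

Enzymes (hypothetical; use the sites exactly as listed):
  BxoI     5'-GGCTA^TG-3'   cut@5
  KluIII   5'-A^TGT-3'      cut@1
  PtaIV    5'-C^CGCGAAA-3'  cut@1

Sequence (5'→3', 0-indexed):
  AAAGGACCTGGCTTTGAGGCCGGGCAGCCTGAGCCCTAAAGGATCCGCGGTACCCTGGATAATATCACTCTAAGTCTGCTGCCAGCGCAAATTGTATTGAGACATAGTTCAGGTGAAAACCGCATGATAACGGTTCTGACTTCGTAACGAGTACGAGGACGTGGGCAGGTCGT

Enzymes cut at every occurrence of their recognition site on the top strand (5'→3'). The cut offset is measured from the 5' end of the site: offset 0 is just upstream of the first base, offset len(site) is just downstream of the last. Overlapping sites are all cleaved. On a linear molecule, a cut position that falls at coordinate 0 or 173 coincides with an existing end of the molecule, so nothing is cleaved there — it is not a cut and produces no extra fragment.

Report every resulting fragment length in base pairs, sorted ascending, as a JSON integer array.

Site scan:
  BxoI (GGCTATG, off=5): no sites
  KluIII (ATGT, off=1): no sites
  PtaIV (CCGCGAAA, off=1): no sites

Pooled cuts: ∅

Fragment lengths:
  no cuts → one linear fragment of 173 bp

[173]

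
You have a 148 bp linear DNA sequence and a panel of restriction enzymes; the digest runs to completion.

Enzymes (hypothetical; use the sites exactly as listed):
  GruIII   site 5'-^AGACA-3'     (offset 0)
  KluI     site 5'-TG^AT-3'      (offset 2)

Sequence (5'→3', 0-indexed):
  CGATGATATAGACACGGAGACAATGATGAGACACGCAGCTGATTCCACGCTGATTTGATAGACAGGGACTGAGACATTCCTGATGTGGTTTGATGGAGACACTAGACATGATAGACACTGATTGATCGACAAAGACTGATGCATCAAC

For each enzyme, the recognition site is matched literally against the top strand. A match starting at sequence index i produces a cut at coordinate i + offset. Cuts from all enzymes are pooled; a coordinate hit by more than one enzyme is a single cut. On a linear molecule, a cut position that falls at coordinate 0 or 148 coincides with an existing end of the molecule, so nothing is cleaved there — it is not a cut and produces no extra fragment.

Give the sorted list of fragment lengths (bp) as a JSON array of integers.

Scan for sites:
  GruIII AGACA/0: at [9, 17, 28, 59, 71, 96, 103, 112] ⇒ [9, 17, 28, 59, 71, 96, 103, 112]
  KluI TGAT/2: at [3, 23, 39, 50, 55, 80, 90, 108, 118, 122, 136] ⇒ [5, 25, 41, 52, 57, 82, 92, 110, 120, 124, 138]

Pooled cuts: [5, 9, 17, 25, 28, 41, 52, 57, 59, 71, 82, 92, 96, 103, 110, 112, 120, 124, 138]

Fragment lengths:
  [0,5): 5 bp
  [5,9): 4 bp
  [9,17): 8 bp
  [17,25): 8 bp
  [25,28): 3 bp
  [28,41): 13 bp
  [41,52): 11 bp
  [52,57): 5 bp
  [57,59): 2 bp
  [59,71): 12 bp
  [71,82): 11 bp
  [82,92): 10 bp
  [92,96): 4 bp
  [96,103): 7 bp
  [103,110): 7 bp
  [110,112): 2 bp
  [112,120): 8 bp
  [120,124): 4 bp
  [124,138): 14 bp
  [138,148): 10 bp

[2,2,3,4,4,4,5,5,7,7,8,8,8,10,10,11,11,12,13,14]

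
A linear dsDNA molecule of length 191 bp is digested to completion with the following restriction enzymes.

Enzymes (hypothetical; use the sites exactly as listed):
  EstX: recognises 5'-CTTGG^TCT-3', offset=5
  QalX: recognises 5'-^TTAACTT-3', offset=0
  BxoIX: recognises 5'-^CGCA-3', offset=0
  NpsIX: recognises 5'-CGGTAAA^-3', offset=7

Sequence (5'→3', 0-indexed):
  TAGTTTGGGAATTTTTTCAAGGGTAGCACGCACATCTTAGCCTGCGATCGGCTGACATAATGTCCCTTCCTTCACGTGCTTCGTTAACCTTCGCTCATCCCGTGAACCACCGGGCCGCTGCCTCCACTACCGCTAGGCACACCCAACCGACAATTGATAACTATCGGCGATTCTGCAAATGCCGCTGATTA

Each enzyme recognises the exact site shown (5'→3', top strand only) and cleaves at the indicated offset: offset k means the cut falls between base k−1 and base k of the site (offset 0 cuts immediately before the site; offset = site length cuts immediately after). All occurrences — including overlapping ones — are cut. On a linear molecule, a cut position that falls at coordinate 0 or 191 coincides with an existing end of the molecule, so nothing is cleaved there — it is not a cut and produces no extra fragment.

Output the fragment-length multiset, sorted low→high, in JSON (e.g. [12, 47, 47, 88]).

[28,163]

Per-enzyme occurrences:
  EstX (CTTGGTCT, off=5): no sites
  QalX (TTAACTT, off=0): no sites
  BxoIX CGCA/0: at [28] ⇒ [28]
  NpsIX (CGGTAAA, off=7): no sites

Pooled cuts: [28]

Fragments:
  [0,28): 28 bp
  [28,191): 163 bp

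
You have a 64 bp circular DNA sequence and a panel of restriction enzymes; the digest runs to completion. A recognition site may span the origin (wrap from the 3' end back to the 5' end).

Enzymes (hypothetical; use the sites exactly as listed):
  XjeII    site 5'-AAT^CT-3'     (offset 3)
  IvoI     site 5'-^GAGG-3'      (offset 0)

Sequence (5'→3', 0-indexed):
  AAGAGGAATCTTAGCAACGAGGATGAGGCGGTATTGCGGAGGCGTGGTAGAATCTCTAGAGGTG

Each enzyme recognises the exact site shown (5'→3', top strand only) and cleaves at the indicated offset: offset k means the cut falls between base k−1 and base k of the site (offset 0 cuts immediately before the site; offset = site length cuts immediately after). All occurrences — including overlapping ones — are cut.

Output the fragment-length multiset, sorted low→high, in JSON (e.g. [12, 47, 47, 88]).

[5,6,7,8,9,14,15]

Site scan:
  XjeII (AATCT, off=3): starts [6, 50] → cuts [9, 53]
  IvoI (GAGG, off=0): starts [2, 18, 24, 38, 58] → cuts [2, 18, 24, 38, 58]

All cut coordinates (distinct, sorted): [2, 9, 18, 24, 38, 53, 58]

Fragment lengths:
  2→9: 7 bp
  9→18: 9 bp
  18→24: 6 bp
  24→38: 14 bp
  38→53: 15 bp
  53→58: 5 bp
  58→2 (wrap): 64-58+2 = 8 bp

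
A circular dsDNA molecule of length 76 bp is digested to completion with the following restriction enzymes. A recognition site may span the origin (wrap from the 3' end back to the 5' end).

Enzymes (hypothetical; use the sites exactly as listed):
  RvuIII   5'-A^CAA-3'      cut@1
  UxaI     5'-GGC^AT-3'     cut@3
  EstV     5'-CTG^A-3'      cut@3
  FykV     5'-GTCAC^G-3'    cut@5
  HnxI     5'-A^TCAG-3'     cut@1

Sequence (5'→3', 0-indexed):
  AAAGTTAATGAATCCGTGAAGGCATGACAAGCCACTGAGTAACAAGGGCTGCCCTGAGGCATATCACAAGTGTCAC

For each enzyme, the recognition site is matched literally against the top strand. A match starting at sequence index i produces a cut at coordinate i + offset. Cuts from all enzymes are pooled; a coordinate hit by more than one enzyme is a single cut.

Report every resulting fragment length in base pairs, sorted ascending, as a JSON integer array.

[4,4,5,6,9,10,14,24]

Per-enzyme occurrences:
  RvuIII ACAA/1: at [26, 41, 65, 74] ⇒ [27, 42, 66, 75]
  UxaI GGCAT/3: at [20, 57] ⇒ [23, 60]
  EstV CTGA/3: at [34, 53] ⇒ [37, 56]
  FykV (GTCACG, off=5): no sites
  HnxI (ATCAG, off=1): no sites

All cut coordinates (distinct, sorted): [23, 27, 37, 42, 56, 60, 66, 75]

Fragments:
  23→27: 4 bp
  27→37: 10 bp
  37→42: 5 bp
  42→56: 14 bp
  56→60: 4 bp
  60→66: 6 bp
  66→75: 9 bp
  75→23 (wrap): 76-75+23 = 24 bp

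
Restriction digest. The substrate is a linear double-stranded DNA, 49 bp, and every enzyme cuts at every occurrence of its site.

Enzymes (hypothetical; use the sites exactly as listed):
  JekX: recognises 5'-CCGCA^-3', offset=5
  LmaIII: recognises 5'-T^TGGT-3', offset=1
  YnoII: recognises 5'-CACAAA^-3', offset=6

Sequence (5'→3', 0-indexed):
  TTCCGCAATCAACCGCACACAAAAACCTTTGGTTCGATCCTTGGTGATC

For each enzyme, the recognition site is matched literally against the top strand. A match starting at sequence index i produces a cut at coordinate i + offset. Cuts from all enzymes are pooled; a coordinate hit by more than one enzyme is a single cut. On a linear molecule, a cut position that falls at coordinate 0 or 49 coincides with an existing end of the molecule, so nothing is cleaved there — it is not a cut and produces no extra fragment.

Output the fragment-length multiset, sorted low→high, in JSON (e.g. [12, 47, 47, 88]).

[6,6,7,8,10,12]

Site scan:
  JekX (CCGCA, off=5): starts [2, 12] → cuts [7, 17]
  LmaIII (TTGGT, off=1): starts [28, 40] → cuts [29, 41]
  YnoII (CACAAA, off=6): starts [17] → cuts [23]

All cut coordinates (distinct, sorted): [7, 17, 23, 29, 41]

Fragment lengths:
  [0,7): 7 bp
  [7,17): 10 bp
  [17,23): 6 bp
  [23,29): 6 bp
  [29,41): 12 bp
  [41,49): 8 bp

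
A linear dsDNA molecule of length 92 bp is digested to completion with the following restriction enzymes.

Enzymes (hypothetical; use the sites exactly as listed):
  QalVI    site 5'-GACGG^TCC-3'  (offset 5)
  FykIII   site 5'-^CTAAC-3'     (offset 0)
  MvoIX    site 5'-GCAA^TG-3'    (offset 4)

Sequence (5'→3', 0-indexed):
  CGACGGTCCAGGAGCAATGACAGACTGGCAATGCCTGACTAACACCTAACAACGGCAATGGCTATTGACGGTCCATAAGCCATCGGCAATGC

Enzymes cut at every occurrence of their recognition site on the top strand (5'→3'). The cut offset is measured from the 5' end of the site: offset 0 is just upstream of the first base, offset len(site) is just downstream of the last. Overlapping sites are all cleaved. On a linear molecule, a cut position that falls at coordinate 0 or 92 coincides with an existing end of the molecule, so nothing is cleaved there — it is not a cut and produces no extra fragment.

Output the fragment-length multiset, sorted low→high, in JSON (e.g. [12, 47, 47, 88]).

Scan for sites:
  QalVI (GACGGTCC, off=5): starts [1, 66] → cuts [6, 71]
  FykIII (CTAAC, off=0): starts [38, 45] → cuts [38, 45]
  MvoIX (GCAATG, off=4): starts [13, 27, 54, 85] → cuts [17, 31, 58, 89]

Pooled cuts: [6, 17, 31, 38, 45, 58, 71, 89]

Fragments:
  [0,6): 6 bp
  [6,17): 11 bp
  [17,31): 14 bp
  [31,38): 7 bp
  [38,45): 7 bp
  [45,58): 13 bp
  [58,71): 13 bp
  [71,89): 18 bp
  [89,92): 3 bp

[3,6,7,7,11,13,13,14,18]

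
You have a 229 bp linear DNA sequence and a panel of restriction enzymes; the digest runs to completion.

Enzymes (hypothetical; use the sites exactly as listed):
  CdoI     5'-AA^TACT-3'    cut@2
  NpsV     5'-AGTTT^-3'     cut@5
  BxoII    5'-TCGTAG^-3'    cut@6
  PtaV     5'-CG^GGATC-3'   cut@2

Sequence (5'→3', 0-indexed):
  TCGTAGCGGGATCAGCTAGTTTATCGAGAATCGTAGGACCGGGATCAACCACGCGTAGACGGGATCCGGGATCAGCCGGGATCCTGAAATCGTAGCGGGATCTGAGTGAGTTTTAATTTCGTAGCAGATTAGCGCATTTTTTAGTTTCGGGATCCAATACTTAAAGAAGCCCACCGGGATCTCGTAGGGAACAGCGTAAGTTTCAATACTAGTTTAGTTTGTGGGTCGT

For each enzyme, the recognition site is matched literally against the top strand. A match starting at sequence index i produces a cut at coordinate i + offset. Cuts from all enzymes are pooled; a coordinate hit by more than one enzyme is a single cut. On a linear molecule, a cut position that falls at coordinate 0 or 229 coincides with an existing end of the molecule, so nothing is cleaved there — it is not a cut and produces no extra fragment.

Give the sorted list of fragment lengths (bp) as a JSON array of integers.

Scan for sites:
  CdoI (AATACT, off=2): starts [155, 204] → cuts [157, 206]
  NpsV (AGTTT, off=5): starts [17, 108, 142, 198, 210, 215] → cuts [22, 113, 147, 203, 215, 220]
  BxoII (TCGTAG, off=6): starts [0, 30, 89, 118, 181] → cuts [6, 36, 95, 124, 187]
  PtaV (CGGGATC, off=2): starts [6, 39, 59, 66, 76, 95, 147, 174] → cuts [8, 41, 61, 68, 78, 97, 149, 176]

Pooled cuts: [6, 8, 22, 36, 41, 61, 68, 78, 95, 97, 113, 124, 147, 149, 157, 176, 187, 203, 206, 215, 220]

Fragment lengths:
  [0,6): 6 bp
  [6,8): 2 bp
  [8,22): 14 bp
  [22,36): 14 bp
  [36,41): 5 bp
  [41,61): 20 bp
  [61,68): 7 bp
  [68,78): 10 bp
  [78,95): 17 bp
  [95,97): 2 bp
  [97,113): 16 bp
  [113,124): 11 bp
  [124,147): 23 bp
  [147,149): 2 bp
  [149,157): 8 bp
  [157,176): 19 bp
  [176,187): 11 bp
  [187,203): 16 bp
  [203,206): 3 bp
  [206,215): 9 bp
  [215,220): 5 bp
  [220,229): 9 bp

[2,2,2,3,5,5,6,7,8,9,9,10,11,11,14,14,16,16,17,19,20,23]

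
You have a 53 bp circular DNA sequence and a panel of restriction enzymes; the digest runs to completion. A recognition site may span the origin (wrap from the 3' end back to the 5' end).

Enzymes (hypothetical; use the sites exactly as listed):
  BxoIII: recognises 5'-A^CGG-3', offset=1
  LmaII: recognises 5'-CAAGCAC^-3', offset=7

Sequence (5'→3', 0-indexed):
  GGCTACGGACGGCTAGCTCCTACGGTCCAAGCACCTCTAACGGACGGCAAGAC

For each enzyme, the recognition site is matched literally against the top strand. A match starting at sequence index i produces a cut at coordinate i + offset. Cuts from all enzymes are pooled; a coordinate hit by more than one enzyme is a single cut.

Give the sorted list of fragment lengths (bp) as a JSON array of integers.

Scan for sites:
  BxoIII ACGG/1: at [4, 8, 21, 39, 43, 51] ⇒ [5, 9, 22, 40, 44, 52]
  LmaII CAAGCAC/7: at [27] ⇒ [34]

All cut coordinates (distinct, sorted): [5, 9, 22, 34, 40, 44, 52]

Fragment lengths:
  5→9: 4 bp
  9→22: 13 bp
  22→34: 12 bp
  34→40: 6 bp
  40→44: 4 bp
  44→52: 8 bp
  52→5 (wrap): 53-52+5 = 6 bp

[4,4,6,6,8,12,13]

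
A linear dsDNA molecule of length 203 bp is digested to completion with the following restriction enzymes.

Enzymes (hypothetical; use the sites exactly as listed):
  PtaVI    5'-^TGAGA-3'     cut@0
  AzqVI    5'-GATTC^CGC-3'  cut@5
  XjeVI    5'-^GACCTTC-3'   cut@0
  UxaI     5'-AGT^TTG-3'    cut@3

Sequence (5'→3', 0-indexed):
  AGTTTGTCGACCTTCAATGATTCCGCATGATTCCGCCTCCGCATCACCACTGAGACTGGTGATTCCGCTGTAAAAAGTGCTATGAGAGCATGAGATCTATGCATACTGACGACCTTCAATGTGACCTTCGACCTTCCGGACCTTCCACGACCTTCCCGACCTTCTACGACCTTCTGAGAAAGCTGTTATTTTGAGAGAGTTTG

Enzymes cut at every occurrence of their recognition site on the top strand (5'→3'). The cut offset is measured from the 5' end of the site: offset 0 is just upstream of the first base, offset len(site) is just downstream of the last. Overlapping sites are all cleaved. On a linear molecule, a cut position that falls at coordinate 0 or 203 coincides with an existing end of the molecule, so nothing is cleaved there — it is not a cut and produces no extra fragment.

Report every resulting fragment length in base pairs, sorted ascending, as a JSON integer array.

[3,3,5,7,7,8,9,9,9,10,10,10,12,15,15,17,17,17,20]

Per-enzyme occurrences:
  PtaVI TGAGA/0: at [50, 82, 90, 174, 191] ⇒ [50, 82, 90, 174, 191]
  AzqVI GATTCCGC/5: at [18, 28, 60] ⇒ [23, 33, 65]
  XjeVI GACCTTC/0: at [8, 110, 122, 129, 138, 148, 157, 167] ⇒ [8, 110, 122, 129, 138, 148, 157, 167]
  UxaI AGTTTG/3: at [0, 197] ⇒ [3, 200]

All cut coordinates (distinct, sorted): [3, 8, 23, 33, 50, 65, 82, 90, 110, 122, 129, 138, 148, 157, 167, 174, 191, 200]

Fragments:
  [0,3): 3 bp
  [3,8): 5 bp
  [8,23): 15 bp
  [23,33): 10 bp
  [33,50): 17 bp
  [50,65): 15 bp
  [65,82): 17 bp
  [82,90): 8 bp
  [90,110): 20 bp
  [110,122): 12 bp
  [122,129): 7 bp
  [129,138): 9 bp
  [138,148): 10 bp
  [148,157): 9 bp
  [157,167): 10 bp
  [167,174): 7 bp
  [174,191): 17 bp
  [191,200): 9 bp
  [200,203): 3 bp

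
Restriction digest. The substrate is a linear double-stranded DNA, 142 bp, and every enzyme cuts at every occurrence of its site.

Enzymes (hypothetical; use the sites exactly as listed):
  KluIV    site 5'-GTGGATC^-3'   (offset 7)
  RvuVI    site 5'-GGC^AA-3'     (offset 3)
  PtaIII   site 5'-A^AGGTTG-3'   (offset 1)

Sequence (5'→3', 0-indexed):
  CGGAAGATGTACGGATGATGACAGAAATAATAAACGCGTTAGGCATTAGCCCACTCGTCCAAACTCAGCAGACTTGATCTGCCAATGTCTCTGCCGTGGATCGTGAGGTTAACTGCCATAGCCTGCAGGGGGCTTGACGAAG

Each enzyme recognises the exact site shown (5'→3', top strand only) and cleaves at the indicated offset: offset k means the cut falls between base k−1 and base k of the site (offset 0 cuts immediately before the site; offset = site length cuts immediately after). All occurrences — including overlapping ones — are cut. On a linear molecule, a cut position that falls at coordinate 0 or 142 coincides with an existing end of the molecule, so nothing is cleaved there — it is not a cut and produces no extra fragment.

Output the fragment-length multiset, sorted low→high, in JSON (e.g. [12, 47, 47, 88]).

Site scan:
  KluIV (GTGGATC, off=7): starts [95] → cuts [102]
  RvuVI (GGCAA, off=3): no sites
  PtaIII (AAGGTTG, off=1): no sites

All cut coordinates (distinct, sorted): [102]

Fragments:
  [0,102): 102 bp
  [102,142): 40 bp

[40,102]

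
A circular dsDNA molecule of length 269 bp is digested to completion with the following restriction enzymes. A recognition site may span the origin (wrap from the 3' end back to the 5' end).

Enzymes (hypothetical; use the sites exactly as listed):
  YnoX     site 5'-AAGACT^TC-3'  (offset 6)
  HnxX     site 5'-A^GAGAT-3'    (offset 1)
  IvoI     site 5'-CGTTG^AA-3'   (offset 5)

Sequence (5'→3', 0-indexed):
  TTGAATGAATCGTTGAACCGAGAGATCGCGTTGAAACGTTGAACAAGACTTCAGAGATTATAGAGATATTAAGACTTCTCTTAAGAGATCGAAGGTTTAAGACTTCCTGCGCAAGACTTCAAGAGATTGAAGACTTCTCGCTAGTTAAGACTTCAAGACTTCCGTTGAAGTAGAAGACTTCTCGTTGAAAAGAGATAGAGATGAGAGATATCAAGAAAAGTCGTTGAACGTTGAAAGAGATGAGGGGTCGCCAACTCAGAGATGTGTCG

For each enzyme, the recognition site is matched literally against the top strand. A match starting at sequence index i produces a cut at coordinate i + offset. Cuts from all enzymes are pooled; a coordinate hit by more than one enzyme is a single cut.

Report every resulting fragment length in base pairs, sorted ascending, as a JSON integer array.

[3,3,4,4,6,6,7,7,7,8,8,8,8,9,9,12,12,12,13,14,14,14,17,20,22,22]

Site scan:
  YnoX (AAGACTTC, off=6): starts [44, 70, 98, 112, 129, 146, 154, 173] → cuts [50, 76, 104, 118, 135, 152, 160, 179]
  HnxX (AGAGAT, off=1): starts [20, 52, 61, 83, 121, 190, 196, 203, 235, 257] → cuts [21, 53, 62, 84, 122, 191, 197, 204, 236, 258]
  IvoI (CGTTGAA, off=5): starts [10, 28, 36, 162, 182, 221, 228, 267] → cuts [3, 15, 33, 41, 167, 187, 226, 233]

All cut coordinates (distinct, sorted): [3, 15, 21, 33, 41, 50, 53, 62, 76, 84, 104, 118, 122, 135, 152, 160, 167, 179, 187, 191, 197, 204, 226, 233, 236, 258]

Fragment lengths:
  3→15: 12 bp
  15→21: 6 bp
  21→33: 12 bp
  33→41: 8 bp
  41→50: 9 bp
  50→53: 3 bp
  53→62: 9 bp
  62→76: 14 bp
  76→84: 8 bp
  84→104: 20 bp
  104→118: 14 bp
  118→122: 4 bp
  122→135: 13 bp
  135→152: 17 bp
  152→160: 8 bp
  160→167: 7 bp
  167→179: 12 bp
  179→187: 8 bp
  187→191: 4 bp
  191→197: 6 bp
  197→204: 7 bp
  204→226: 22 bp
  226→233: 7 bp
  233→236: 3 bp
  236→258: 22 bp
  258→3 (wrap): 269-258+3 = 14 bp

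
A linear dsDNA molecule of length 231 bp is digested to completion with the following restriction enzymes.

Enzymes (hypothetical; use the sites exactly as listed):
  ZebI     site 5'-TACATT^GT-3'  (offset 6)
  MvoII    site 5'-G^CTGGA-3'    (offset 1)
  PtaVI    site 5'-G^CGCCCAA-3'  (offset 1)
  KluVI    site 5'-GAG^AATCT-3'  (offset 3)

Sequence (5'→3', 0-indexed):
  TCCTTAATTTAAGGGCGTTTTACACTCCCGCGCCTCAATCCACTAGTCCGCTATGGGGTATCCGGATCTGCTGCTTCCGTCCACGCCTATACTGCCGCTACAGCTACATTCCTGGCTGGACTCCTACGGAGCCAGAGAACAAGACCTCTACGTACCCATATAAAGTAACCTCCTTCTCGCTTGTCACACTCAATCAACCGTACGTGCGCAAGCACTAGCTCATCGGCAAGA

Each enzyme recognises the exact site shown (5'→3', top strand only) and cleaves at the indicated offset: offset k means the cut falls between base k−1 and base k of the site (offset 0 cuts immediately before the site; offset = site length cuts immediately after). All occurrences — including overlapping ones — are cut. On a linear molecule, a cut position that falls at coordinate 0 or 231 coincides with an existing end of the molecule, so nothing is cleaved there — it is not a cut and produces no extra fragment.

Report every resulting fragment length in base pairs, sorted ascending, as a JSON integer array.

Scan for sites:
  ZebI (TACATTGT, off=6): no sites
  MvoII GCTGGA/1: at [114] ⇒ [115]
  PtaVI (GCGCCCAA, off=1): no sites
  KluVI (GAGAATCT, off=3): no sites

All cut coordinates (distinct, sorted): [115]

Fragments:
  [0,115): 115 bp
  [115,231): 116 bp

[115,116]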